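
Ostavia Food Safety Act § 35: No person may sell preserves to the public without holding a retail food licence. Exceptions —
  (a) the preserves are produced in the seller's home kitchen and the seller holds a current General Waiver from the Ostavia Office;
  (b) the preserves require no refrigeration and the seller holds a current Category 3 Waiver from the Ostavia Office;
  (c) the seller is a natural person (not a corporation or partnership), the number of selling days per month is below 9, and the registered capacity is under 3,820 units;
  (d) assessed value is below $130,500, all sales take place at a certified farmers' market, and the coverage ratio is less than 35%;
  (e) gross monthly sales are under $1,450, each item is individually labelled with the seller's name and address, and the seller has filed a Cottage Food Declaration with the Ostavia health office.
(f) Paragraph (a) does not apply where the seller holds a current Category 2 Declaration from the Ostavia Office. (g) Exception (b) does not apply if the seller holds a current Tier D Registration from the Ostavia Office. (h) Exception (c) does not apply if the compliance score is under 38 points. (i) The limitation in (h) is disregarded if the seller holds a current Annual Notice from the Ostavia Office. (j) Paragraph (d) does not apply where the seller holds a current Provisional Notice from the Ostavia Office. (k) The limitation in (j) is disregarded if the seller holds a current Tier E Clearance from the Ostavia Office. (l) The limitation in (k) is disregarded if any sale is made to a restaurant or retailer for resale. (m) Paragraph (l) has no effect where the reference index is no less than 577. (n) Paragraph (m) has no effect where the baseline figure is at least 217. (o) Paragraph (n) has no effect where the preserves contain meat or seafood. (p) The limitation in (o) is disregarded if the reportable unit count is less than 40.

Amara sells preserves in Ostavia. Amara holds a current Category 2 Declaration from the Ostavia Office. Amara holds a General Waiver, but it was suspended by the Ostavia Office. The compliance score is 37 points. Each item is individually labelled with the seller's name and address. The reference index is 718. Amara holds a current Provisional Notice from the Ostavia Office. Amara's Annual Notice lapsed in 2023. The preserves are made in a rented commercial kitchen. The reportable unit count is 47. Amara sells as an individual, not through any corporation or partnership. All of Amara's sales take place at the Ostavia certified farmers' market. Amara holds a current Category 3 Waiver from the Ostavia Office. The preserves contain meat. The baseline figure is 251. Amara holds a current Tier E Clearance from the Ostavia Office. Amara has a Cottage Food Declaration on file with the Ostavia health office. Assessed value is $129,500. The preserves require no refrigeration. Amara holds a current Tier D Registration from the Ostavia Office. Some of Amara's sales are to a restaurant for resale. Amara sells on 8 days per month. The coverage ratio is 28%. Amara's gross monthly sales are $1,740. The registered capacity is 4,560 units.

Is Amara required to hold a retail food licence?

Exception (a) does not apply: the preserves are made in a commercial kitchen, not a home kitchen.
Exception (b): the preserves are shelf-stable; a current Category 3 Waiver is held — every condition holds. But applying paragraph (g): (g) is triggered — a current Tier D Registration is held. So (b) is unavailable.
Exception (c) fails — the registered capacity is 4,560 units, not under 3,820 units.
All of (d)'s requirements are met (assessed value is $129,500, below the $130,500 limit; all sales are at a certified farmers' market; the coverage ratio is 28%, less than the 35% limit). Under paragraphs (j)–(p): (j) would limit (d) — a current Provisional Notice is held — but (k) sets (j) aside: (k) is engaged — a current Tier E Clearance is held. (l) would limit (k) — some sales are to a restaurant for resale — but (m) sets (l) aside: (m) is engaged — the reference index is 718, meeting the 577 threshold. (n) applies (the baseline figure is 251, meeting the 217 threshold), but is set aside by (o): (o) is engaged — the preserves contain meat. (p), which would lift (o), does not operate here — the reportable unit count is 47, not less than 40. Exception (d) stands.
Exception (e) requires that gross monthly sales are under $1,450; but gross monthly sales are $1,740, not under $1,450, so (e) is unavailable.

No — exception (d) applies; Amara is not required to hold a retail food licence.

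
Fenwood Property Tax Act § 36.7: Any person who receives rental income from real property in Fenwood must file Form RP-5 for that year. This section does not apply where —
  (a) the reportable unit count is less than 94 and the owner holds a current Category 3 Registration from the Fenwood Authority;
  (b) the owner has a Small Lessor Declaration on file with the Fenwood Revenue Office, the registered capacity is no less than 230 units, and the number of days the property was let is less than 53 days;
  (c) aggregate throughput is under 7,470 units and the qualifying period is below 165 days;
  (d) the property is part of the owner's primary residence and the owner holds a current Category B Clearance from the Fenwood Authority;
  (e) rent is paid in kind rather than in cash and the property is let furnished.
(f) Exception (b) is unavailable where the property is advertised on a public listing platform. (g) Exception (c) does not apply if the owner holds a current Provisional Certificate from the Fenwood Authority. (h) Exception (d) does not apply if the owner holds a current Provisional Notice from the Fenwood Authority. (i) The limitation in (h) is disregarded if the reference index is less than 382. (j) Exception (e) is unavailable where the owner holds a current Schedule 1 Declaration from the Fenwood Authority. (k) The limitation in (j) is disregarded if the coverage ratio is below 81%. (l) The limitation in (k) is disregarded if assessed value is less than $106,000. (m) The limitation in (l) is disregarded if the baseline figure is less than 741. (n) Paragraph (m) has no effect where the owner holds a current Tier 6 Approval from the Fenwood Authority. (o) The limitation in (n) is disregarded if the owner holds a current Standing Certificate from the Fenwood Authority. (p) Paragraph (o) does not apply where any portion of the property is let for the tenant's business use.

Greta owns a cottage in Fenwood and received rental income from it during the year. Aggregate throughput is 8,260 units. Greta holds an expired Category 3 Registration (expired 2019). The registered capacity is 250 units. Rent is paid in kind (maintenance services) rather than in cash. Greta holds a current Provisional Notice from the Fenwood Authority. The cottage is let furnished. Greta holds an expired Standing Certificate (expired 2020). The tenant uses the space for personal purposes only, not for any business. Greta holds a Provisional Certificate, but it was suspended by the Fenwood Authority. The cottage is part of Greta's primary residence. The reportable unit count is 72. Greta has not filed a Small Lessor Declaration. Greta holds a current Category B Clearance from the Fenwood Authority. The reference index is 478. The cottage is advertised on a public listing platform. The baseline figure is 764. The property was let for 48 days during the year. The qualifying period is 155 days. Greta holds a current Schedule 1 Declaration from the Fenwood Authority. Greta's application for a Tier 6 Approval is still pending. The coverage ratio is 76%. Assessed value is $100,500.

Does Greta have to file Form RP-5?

Yes — Greta must file Form RP-5.

Exception (a) requires that the owner holds a current Category 3 Registration from the Fenwood Authority; but there is no Category 3 Registration in force, so (a) is unavailable.
Exception (b) fails — no Small Lessor Declaration is on file.
Exception (c) requires that aggregate throughput is under 7,470 units; but aggregate throughput is 8,260 units, not under 7,470 units, so (c) is unavailable.
Exception (d): the cottage is part of the primary residence; a current Category B Clearance is held — every condition holds. However, paragraphs (h)–(i) must be considered: (h) applies — a current Provisional Notice is held. (i) is inapplicable (the reference index is 478, not less than 382), so (h) stands. (d) is therefore removed.
Exception (e)'s conditions are all satisfied: rent is paid in kind; the property is let furnished. But applying paragraphs (j)–(p): (j) operates against (e): a current Schedule 1 Declaration is held. (k) would limit (j) — the coverage ratio is 76%, below the 81% limit — but (l) sets (k) aside: (l) operates against (k): assessed value is $100,500, less than the $106,000 limit. (m) is inapplicable (the baseline figure is 764, not less than 741), so (l) stands. (e) is therefore removed.
No exception displaces § 36.7.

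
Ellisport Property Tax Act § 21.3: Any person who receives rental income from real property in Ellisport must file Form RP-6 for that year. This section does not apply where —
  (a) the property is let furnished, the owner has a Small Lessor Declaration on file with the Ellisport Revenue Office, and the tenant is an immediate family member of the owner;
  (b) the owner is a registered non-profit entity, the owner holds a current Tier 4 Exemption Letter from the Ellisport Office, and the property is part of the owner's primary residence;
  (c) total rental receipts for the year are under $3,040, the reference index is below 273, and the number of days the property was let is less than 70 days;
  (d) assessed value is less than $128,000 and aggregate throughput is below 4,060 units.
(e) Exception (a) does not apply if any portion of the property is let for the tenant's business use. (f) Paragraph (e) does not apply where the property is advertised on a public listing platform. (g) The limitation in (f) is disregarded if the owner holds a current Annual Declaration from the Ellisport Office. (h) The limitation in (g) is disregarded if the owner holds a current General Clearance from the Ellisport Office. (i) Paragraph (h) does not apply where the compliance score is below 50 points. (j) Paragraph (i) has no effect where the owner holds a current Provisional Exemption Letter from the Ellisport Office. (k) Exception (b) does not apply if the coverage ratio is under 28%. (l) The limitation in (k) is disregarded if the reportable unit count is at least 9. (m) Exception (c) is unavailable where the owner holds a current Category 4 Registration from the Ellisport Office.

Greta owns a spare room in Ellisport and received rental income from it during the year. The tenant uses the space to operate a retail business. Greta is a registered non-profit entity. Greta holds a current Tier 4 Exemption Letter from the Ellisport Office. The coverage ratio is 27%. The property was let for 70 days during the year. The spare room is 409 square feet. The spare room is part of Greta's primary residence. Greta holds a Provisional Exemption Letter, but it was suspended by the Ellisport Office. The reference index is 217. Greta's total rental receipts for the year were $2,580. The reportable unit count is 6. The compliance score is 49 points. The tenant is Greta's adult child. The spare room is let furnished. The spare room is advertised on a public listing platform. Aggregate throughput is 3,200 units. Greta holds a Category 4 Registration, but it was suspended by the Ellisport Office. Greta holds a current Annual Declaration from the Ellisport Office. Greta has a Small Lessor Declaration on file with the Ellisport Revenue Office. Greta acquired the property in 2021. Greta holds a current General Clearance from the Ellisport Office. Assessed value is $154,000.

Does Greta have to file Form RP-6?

Yes — Greta must file Form RP-6.

All of (a)'s requirements are met (the property is let furnished; a Small Lessor Declaration is on file; the tenant is an immediate family member). But applying paragraphs (e)–(j): (e) operates against (a): the space is let for business use. (f) would limit (e) — the property is publicly advertised — but (g) sets (f) aside: (g) operates against (f): a current Annual Declaration is held. (h) is triggered (a current General Clearance is held), but is set aside by (i): (i) applies — the compliance score is 49 points, below the 50 points limit. (j) is not triggered (there is no Provisional Exemption Letter in force), so (i) stands. Exception (a) does not apply.
All of (b)'s requirements are met (Greta is a registered non-profit; a current Tier 4 Exemption Letter is held; the spare room is part of the primary residence). Turning to paragraphs (k)–(l): (k) operates — the coverage ratio is 27%, under the 28% limit. (l), which would lift (k), does not operate here — the reportable unit count is 6, short of 9. Exception (b) does not apply.
Exception (c) fails — the number of days the property was let is 70 days, not less than 70 days.
Exception (d) fails — assessed value is $154,000, not less than $128,000.
Every exception is unavailable, so the rule governs.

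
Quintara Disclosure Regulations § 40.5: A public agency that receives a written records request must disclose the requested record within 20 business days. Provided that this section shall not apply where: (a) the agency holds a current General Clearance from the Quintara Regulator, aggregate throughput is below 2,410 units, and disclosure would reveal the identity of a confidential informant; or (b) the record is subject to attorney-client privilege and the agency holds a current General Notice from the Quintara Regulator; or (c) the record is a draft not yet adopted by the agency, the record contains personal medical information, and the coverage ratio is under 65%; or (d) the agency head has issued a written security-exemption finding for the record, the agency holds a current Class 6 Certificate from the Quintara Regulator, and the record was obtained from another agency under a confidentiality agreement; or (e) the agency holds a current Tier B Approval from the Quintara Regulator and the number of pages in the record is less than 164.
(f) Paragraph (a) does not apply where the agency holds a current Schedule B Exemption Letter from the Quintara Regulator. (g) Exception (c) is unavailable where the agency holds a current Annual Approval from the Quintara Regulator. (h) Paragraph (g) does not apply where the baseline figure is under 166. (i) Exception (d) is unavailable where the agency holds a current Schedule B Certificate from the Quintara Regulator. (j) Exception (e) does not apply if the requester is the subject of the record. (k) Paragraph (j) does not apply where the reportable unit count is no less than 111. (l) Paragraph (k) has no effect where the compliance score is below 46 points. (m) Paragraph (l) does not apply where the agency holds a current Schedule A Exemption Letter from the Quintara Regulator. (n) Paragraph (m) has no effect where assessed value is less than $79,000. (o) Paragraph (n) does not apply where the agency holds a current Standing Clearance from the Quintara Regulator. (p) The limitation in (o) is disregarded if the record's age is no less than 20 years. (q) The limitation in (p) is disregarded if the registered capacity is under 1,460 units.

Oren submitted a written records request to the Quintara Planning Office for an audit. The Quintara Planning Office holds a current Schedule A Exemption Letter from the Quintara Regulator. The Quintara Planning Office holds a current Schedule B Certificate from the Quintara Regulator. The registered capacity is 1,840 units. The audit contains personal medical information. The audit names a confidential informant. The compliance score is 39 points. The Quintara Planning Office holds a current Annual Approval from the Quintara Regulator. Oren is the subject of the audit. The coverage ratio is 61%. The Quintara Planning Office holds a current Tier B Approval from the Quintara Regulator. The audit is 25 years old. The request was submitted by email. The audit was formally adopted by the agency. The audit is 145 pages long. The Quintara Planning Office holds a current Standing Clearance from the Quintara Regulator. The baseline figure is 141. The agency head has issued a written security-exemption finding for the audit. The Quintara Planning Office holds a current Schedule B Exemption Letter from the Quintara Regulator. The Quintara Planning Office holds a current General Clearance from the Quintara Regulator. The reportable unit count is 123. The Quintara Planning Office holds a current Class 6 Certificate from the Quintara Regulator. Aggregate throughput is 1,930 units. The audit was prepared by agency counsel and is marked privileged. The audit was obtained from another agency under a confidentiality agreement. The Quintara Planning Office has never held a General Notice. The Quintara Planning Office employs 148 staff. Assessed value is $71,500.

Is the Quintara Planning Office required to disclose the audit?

All of (a)'s requirements are met (a current General Clearance is held; aggregate throughput is 1,930 units, below the 2,410 units limit; the audit names a confidential informant). But applying paragraph (f): (f) operates against (a): a current Schedule B Exemption Letter is held. Exception (a) does not apply.
Exception (b) does not apply: the General Notice is not current.
Exception (c) does not apply: the audit has been formally adopted.
All of (d)'s requirements are met (a written security-exemption finding has been issued; a current Class 6 Certificate is held; the audit was obtained under a confidentiality agreement). But: (i) applies — a current Schedule B Certificate is held. Exception (d) does not apply.
All of (e)'s requirements are met (a current Tier B Approval is held; the number of pages in the record is 145, less than the 164 limit). Turning to paragraphs (j)–(q): (j) is engaged — Oren is the subject of the audit. (k) would limit (j) — the reportable unit count is 123, meeting the 111 threshold — but (l) sets (k) aside: (l) operates against (k): the compliance score is 39 points, below the 46 points limit. (m) would limit (l) — a current Schedule A Exemption Letter is held — but (n) sets (m) aside: (n) operates against (m): assessed value is $71,500, less than the $79,000 limit. (o) would limit (n) — a current Standing Clearance is held — but (p) sets (o) aside: (p) operates against (o): the record's age is 25 years, meeting the 20 years threshold. (q) does not operate here (the registered capacity is 1,840 units, not under 1,460 units), so (p) stands. Exception (e) does not apply.
Every exception is unavailable, so the rule governs.

Yes — the Quintara Planning Office must disclose the audit.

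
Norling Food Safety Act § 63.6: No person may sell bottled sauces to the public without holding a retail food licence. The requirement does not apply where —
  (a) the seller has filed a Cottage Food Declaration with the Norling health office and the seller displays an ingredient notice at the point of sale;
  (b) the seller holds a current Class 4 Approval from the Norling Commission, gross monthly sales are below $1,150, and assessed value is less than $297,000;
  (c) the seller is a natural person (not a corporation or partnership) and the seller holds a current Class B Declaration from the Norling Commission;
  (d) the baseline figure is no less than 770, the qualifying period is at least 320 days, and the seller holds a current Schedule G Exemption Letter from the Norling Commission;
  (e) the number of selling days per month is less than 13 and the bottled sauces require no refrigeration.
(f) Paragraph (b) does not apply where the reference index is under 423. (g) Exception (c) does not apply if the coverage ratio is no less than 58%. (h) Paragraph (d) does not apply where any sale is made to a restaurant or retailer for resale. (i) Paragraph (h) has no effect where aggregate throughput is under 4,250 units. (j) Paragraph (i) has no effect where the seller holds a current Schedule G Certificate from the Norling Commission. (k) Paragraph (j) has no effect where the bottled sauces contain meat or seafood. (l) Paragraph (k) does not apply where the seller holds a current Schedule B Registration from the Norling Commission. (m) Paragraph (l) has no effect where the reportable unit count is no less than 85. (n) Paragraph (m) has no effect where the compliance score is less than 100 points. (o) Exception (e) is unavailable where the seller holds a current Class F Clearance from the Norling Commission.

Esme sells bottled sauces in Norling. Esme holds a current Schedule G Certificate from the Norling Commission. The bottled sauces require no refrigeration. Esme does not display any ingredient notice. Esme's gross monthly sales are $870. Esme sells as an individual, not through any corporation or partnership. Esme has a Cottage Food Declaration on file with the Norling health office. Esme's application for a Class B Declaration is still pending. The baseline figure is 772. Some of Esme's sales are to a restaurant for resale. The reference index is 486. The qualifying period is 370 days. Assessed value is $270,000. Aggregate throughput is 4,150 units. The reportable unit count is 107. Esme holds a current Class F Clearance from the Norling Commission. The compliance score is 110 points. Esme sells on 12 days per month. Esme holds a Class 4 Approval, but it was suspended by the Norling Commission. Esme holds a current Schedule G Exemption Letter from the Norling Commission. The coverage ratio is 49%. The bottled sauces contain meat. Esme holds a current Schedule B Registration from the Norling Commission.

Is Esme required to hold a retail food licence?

No — exception (d) applies; Esme is not required to hold a retail food licence.

Exception (a) does not apply: no ingredient notice is displayed.
Exception (b) requires that the seller holds a current Class 4 Approval from the Norling Commission; but no current Class 4 Approval is held, so (b) is unavailable.
Exception (c) fails — the Class B Declaration is not current.
Exception (d) is satisfied on its face — the baseline figure is 772, meeting the 770 threshold; the qualifying period is 370 days, meeting the 320 days threshold; a current Schedule G Exemption Letter is held. As to paragraphs (h)–(n): (h) is engaged (some sales are to a restaurant for resale), but yields to (i): (i) is triggered — aggregate throughput is 4,150 units, under the 4,250 units limit. (j) applies (a current Schedule G Certificate is held), but yields to (k): (k) operates against (j): the bottled sauces contain meat. (l) would limit (k) — a current Schedule B Registration is held — but (m) sets (l) aside: (m) operates — the reportable unit count is 107, meeting the 85 threshold. (n), which would lift (m), is inapplicable — the compliance score is 110 points, not less than 100 points. So (d) applies.
All of (e)'s requirements are met (the number of selling days per month is 12, less than the 13 limit; the bottled sauces are shelf-stable). Turning to paragraph (o): (o) applies — a current Class F Clearance is held. Exception (e) does not apply.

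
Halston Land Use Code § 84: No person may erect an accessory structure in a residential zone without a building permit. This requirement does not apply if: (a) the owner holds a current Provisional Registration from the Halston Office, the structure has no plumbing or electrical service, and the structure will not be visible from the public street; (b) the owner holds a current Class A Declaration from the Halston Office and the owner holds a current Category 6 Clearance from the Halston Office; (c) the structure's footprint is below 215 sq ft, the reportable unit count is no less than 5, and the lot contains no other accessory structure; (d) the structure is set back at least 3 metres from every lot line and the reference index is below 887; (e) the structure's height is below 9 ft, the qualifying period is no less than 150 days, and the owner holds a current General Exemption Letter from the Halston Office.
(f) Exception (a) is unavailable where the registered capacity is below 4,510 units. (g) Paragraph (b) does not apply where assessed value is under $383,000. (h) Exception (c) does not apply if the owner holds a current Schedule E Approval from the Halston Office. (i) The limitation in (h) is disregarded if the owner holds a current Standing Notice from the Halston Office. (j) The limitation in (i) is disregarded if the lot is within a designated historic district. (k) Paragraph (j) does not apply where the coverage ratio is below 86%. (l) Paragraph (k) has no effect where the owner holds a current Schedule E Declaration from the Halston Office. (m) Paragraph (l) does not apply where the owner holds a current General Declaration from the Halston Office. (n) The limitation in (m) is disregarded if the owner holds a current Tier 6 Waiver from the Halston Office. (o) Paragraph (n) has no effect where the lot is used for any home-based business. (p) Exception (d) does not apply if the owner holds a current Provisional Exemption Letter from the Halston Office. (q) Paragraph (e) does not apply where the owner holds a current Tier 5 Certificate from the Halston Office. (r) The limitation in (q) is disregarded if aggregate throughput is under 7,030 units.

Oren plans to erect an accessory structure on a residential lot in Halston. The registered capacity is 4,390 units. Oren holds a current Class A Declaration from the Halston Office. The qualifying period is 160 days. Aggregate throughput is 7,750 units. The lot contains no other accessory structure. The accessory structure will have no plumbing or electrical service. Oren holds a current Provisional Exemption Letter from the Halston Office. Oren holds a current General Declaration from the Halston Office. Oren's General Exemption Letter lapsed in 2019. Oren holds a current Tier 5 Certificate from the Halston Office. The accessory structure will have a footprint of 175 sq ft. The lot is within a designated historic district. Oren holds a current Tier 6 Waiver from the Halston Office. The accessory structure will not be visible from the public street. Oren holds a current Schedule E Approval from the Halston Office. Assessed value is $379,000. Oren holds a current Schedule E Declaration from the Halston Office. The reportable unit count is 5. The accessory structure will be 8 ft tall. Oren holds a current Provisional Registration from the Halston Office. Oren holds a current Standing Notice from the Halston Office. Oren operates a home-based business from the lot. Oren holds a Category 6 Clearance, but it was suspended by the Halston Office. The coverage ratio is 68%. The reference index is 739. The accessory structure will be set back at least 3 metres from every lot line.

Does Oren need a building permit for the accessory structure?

Exception (a): a current Provisional Registration is held; there is no plumbing or electrical service; the structure will not be visible from the street — every condition holds. But applying paragraph (f): (f) applies — the registered capacity is 4,390 units, below the 4,510 units limit. Exception (a) does not apply.
Exception (b) does not apply: the Category 6 Clearance is not current.
Exception (c)'s conditions are all satisfied: the structure's footprint is 175 sq ft, below the 215 sq ft limit; the reportable unit count is 5, meeting the 5 threshold; the lot has no other accessory structure. Applying paragraphs (h)–(o): (h) applies (a current Schedule E Approval is held), but is overridden by (i): (i) operates against (h): a current Standing Notice is held. (j) applies (the lot is in a historic district), but is displaced by (k): (k) operates — the coverage ratio is 68%, below the 86% limit. (l) is engaged (a current Schedule E Declaration is held), but is set aside by (m): (m) is engaged — a current General Declaration is held. (n) applies (a current Tier 6 Waiver is held), but yields to (o): (o) applies — a home-based business operates on the lot. So (c) applies.
Exception (d) is satisfied on its face — the setback is at least 3 m on every side; the reference index is 739, below the 887 limit. But applying paragraph (p): (p) is engaged — a current Provisional Exemption Letter is held. So (d) is unavailable.
Exception (e) requires that the owner holds a current General Exemption Letter from the Halston Office; but there is no General Exemption Letter in force, so (e) is unavailable.

No — exception (c) applies; Oren does not need a building permit.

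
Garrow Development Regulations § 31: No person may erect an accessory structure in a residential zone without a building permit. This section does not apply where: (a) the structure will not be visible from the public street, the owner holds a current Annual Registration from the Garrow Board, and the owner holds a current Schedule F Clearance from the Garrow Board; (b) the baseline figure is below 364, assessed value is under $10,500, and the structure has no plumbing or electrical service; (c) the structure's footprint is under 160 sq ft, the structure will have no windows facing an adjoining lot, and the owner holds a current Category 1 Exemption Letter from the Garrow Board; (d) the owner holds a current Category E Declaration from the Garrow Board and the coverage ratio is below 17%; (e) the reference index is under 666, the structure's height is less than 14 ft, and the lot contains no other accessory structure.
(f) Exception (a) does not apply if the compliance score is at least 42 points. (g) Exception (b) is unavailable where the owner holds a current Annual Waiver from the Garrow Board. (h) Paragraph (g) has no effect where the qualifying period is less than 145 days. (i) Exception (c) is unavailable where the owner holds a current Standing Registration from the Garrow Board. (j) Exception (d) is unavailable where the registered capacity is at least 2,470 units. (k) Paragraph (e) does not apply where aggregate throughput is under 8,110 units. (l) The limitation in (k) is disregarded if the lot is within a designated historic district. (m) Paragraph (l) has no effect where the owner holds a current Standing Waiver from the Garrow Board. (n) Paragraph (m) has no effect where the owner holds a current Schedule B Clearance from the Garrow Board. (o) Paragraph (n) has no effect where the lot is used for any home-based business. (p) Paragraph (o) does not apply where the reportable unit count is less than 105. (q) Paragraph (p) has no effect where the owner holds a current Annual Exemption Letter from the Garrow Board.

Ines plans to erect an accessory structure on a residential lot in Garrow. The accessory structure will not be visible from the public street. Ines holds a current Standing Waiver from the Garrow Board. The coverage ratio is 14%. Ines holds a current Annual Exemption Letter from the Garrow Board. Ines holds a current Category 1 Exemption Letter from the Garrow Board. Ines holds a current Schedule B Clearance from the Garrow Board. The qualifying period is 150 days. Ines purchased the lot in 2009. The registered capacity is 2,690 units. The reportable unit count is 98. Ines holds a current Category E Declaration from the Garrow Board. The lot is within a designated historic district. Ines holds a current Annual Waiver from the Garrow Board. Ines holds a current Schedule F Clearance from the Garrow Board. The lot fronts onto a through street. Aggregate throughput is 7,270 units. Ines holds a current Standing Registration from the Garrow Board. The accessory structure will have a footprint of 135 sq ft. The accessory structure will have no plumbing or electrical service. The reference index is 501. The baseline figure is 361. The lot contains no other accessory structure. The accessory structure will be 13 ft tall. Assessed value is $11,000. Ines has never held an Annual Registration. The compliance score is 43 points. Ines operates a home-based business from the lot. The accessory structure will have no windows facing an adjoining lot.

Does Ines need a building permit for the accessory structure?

Yes — Ines must obtain a building permit.

Exception (a) requires that the owner holds a current Annual Registration from the Garrow Board; but there is no Annual Registration in force, so (a) is unavailable.
Exception (b) fails — assessed value is $11,000, not under $10,500.
Exception (c)'s conditions are all satisfied: the structure's footprint is 135 sq ft, under the 160 sq ft limit; no windows face an adjoining lot; a current Category 1 Exemption Letter is held. But: (i) operates against (c): a current Standing Registration is held. (c) is therefore removed.
Exception (d): a current Category E Declaration is held; the coverage ratio is 14%, below the 17% limit — every condition holds. But: (j) operates against (d): the registered capacity is 2,690 units, meeting the 2,470 units threshold. (d) is therefore removed.
Exception (e)'s conditions are all satisfied: the reference index is 501, under the 666 limit; the structure's height is 13 ft, less than the 14 ft limit; the lot has no other accessory structure. But: (k) operates against (e): aggregate throughput is 7,270 units, under the 8,110 units limit. (l) would limit (k) — the lot is in a historic district — but (m) sets (l) aside: (m) operates — a current Standing Waiver is held. (n) is engaged (a current Schedule B Clearance is held), but is itself disapplied by (o): (o) operates against (n): a home-based business operates on the lot. (p) would limit (o) — the reportable unit count is 98, less than the 105 limit — but (q) sets (p) aside: (q) is engaged — a current Annual Exemption Letter is held. (e) is therefore removed.
No exception applies. The general rule governs.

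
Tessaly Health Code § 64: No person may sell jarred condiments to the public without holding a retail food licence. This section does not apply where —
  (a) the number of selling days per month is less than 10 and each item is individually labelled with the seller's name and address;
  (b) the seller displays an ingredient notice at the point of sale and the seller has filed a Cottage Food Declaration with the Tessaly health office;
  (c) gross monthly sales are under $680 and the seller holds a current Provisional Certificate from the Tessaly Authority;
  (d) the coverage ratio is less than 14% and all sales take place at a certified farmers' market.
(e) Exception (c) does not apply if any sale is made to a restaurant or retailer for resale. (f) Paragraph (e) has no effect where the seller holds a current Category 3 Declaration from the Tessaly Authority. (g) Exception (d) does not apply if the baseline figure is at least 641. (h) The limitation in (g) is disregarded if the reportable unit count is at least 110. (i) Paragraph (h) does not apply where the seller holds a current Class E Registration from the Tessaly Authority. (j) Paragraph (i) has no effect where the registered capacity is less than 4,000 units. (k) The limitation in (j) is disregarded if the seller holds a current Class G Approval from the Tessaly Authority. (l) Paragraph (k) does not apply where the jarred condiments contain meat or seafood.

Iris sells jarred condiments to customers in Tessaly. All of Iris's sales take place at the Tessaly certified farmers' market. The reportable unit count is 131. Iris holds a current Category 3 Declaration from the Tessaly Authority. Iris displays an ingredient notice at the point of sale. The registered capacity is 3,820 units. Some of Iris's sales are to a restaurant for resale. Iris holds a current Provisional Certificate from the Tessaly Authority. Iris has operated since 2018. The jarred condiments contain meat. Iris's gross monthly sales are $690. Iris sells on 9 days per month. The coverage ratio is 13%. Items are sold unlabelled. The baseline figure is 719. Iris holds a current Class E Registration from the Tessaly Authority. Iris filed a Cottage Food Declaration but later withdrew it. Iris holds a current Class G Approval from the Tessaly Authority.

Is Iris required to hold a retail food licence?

Exception (a) fails — items are sold unlabelled.
Exception (b) fails — the Cottage Food Declaration was withdrawn.
Exception (c) does not apply: gross monthly sales are $690, not under $680.
Exception (d)'s conditions are all satisfied: the coverage ratio is 13%, less than the 14% limit; all sales are at a certified farmers' market. As to paragraphs (g)–(l): (g) would limit (d) — the baseline figure is 719, meeting the 641 threshold — but (h) sets (g) aside: (h) operates — the reportable unit count is 131, meeting the 110 threshold. (i) would limit (h) — a current Class E Registration is held — but (j) sets (i) aside: (j) is engaged — the registered capacity is 3,820 units, less than the 4,000 units limit. (k) would limit (j) — a current Class G Approval is held — but (l) sets (k) aside: (l) applies — the jarred condiments contain meat. (d) remains available.

No — exception (d) applies; Iris is not required to hold a retail food licence.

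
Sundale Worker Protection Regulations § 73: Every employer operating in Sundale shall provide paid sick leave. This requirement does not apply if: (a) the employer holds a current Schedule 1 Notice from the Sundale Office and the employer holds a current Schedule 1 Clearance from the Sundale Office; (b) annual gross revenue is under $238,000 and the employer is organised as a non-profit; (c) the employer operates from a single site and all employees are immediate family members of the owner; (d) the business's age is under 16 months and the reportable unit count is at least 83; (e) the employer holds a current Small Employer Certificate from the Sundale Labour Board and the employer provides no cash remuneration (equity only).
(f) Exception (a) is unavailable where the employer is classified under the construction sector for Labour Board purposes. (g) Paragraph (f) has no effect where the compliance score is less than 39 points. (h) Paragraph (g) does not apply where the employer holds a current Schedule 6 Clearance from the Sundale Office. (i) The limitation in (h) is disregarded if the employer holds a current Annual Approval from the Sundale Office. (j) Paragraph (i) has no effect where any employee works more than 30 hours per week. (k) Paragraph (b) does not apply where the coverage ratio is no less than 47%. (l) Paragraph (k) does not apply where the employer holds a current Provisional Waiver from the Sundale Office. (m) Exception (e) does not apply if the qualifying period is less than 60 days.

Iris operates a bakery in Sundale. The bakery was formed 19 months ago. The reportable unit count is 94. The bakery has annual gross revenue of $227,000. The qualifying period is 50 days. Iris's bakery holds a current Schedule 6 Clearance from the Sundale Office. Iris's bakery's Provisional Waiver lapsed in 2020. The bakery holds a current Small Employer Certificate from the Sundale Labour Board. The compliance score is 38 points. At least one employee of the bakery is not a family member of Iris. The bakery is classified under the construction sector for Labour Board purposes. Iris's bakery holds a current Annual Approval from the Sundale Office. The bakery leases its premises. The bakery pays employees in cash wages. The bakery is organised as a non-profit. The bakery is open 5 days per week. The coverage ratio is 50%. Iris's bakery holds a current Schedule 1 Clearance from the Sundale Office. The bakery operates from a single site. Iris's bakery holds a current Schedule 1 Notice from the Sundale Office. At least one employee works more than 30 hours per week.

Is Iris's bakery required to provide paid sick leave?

Yes — Iris's bakery must provide paid sick leave.

Exception (a) is satisfied on its face — a current Schedule 1 Notice is held; a current Schedule 1 Clearance is held. But: (f) is engaged — the bakery is classified under the construction sector. (g) is triggered (the compliance score is 38 points, less than the 39 points limit), but is set aside by (h): (h) is engaged — a current Schedule 6 Clearance is held. (i) is engaged (a current Annual Approval is held), but is displaced by (j): (j) operates against (i): at least one employee exceeds 30 hours/week. So (a) is unavailable.
Exception (b)'s conditions are all satisfied: annual gross revenue is $227,000, under the $238,000 limit; the employer is a non-profit. Turning to paragraphs (k)–(l): (k) operates against (b): the coverage ratio is 50%, meeting the 47% threshold. (l), which would lift (k), is not triggered — there is no Provisional Waiver in force. (b) is therefore removed.
Exception (c) fails — at least one employee is not a family member.
Exception (d) requires that the business's age is under 16 months; but the business's age is 19 months, not under 16 months, so (d) is unavailable.
Exception (e) fails — employees are paid cash wages.
No exception is made out. Iris's bakery falls within the general rule.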